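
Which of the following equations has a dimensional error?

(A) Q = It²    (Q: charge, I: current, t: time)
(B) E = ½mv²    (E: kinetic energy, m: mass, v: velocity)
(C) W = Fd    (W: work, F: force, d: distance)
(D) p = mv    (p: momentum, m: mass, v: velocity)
(A) Q = It²

The equation (A) Q = It² is dimensionally incorrect.

LHS (Q): [I T]
RHS (It²): [I T^2] ✗

The dimensions do not match. The other three equations balance.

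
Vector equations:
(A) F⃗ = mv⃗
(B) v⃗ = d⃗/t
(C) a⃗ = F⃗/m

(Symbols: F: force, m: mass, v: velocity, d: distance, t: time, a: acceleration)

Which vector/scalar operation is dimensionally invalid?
(A) F⃗ = mv⃗

(A) F⃗ = mv⃗: LHS [L M T^-2], RHS [L M T^-1] ✗ — mass times velocity is momentum, not force; should be ma⃗
(B) v⃗ = d⃗/t: LHS [L T^-1], RHS [L T^-1] ✓ — displacement (vector) divided by time (scalar)
(C) a⃗ = F⃗/m: LHS [L T^-2], RHS [L T^-2] ✓ — force (vector) divided by mass (scalar)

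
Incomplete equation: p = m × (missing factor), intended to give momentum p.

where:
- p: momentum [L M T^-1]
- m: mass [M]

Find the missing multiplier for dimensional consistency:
v (velocity), dimensions [L T^-1]

p has dimensions [L M T^-1] and m has dimensions [M].
The missing factor must have dimensions [L M T^-1] / [M] = [L T^-1], i.e. velocity (v).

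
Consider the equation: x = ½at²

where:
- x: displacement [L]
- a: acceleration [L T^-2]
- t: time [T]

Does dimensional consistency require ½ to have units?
No

x has dimensions [L] and at² already has dimensions [L], so the equation balances without ½ contributing any dimensions. ½ is a pure (dimensionless) number; changing or removing it would not affect dimensional consistency.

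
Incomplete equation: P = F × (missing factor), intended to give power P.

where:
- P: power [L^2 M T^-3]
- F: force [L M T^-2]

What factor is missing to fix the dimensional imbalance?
v (velocity), dimensions [L T^-1]

P has dimensions [L^2 M T^-3] and F has dimensions [L M T^-2].
The missing factor must have dimensions [L^2 M T^-3] / [L M T^-2] = [L T^-1], i.e. velocity (v).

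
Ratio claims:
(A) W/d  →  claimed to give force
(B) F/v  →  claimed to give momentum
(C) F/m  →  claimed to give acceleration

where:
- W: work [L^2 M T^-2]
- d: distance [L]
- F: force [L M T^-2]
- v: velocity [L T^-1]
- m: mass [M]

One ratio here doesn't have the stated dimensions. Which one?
(B) F/v does not give momentum

(A) W/d: [L M T^-2] = force [L M T^-2] ✓
(B) F/v: [M T^-1] ≠ momentum [L M T^-1] ✗
(C) F/m: [L T^-2] = acceleration [L T^-2] ✓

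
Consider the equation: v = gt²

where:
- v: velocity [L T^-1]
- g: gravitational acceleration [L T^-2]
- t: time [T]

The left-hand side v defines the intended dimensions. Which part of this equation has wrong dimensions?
The right-hand side term gt²

v has dimensions [L T^-1], but gt² has dimensions [L], so the term gt² is dimensionally wrong for v.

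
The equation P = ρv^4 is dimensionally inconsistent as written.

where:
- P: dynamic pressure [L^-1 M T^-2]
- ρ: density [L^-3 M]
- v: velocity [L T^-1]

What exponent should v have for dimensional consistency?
The exponent of v should be 2: P = ρv^2

The LHS P has dimensions [L^-1 M T^-2]; v has dimensions [L T^-1].
As written, the RHS ρv^4 (exponent 4 on v) has dimensions [L M T^-4], which does not match.
With exponent 2, the RHS ρv^2 has dimensions [L^-1 M T^-2], matching the LHS.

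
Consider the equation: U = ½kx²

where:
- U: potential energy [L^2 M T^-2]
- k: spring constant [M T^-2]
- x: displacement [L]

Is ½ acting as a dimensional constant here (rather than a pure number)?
No

U has dimensions [L^2 M T^-2] and kx² already has dimensions [L^2 M T^-2], so the equation balances without ½ contributing any dimensions. ½ is a pure (dimensionless) number; changing or removing it would not affect dimensional consistency.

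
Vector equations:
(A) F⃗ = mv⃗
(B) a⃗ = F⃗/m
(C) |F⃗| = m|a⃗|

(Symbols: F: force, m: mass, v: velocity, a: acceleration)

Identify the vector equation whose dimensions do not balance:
(A) F⃗ = mv⃗

(A) F⃗ = mv⃗: LHS [L M T^-2], RHS [L M T^-1] ✗ — mass times velocity is momentum, not force; should be ma⃗
(B) a⃗ = F⃗/m: LHS [L T^-2], RHS [L T^-2] ✓ — force (vector) divided by mass (scalar)
(C) |F⃗| = m|a⃗|: LHS [L M T^-2], RHS [L M T^-2] ✓ — magnitudes of vectors are scalars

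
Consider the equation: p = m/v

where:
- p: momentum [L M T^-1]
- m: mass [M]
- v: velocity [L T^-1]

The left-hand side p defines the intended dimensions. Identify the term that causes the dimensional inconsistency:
The right-hand side term m/v

p has dimensions [L M T^-1], but m/v has dimensions [L^-1 M T], so the term m/v is dimensionally wrong for p.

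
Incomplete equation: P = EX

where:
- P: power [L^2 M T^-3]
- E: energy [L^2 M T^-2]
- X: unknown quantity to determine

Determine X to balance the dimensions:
X = f (inverse time / frequency (1/t)), dimensions [T^-1]

P has dimensions [L^2 M T^-3]; the rest of the RHS (E) has dimensions [L^2 M T^-2].
So X must have dimensions [T^-1] — X = f (inverse time / frequency (1/t)).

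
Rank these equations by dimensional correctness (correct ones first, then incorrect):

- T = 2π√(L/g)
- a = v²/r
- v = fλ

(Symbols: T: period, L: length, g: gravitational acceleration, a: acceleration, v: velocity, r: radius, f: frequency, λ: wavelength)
Dimensionally correct: T = 2π√(L/g), a = v²/r, v = fλ
Dimensionally incorrect: none
Ordered (correct first, then incorrect): T = 2π√(L/g), a = v²/r, v = fλ

- T = 2π√(L/g): LHS [T], RHS [T] → correct ✓
- a = v²/r: LHS [L T^-2], RHS [L T^-2] → correct ✓
- v = fλ: LHS [L T^-1], RHS [L T^-1] → correct ✓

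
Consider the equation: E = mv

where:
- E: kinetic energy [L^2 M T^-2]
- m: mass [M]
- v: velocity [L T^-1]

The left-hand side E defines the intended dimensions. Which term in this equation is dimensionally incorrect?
The right-hand side term mv

E has dimensions [L^2 M T^-2], but mv has dimensions [L M T^-1], so the term mv is dimensionally wrong for E.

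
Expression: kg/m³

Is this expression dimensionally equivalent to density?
Yes

The expression kg/m³ has dimensions [L^-3 M], which is exactly density [L^-3 M].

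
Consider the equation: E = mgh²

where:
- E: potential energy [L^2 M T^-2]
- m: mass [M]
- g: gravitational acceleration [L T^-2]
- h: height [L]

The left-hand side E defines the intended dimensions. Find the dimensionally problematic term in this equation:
The right-hand side term mgh²

E has dimensions [L^2 M T^-2], but mgh² has dimensions [L^3 M T^-2], so the term mgh² is dimensionally wrong for E.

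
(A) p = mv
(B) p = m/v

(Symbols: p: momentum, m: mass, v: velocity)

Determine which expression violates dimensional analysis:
(B)

(A) p = mv: LHS [L M T^-1], RHS [L M T^-1] ✓
(B) p = m/v: LHS [L M T^-1], RHS [L^-1 M T] ✗

Expression (B) p = m/v is dimensionally incorrect.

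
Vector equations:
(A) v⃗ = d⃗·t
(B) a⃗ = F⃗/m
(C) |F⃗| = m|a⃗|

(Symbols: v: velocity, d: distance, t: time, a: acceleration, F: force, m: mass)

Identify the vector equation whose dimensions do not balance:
(A) v⃗ = d⃗·t

(A) v⃗ = d⃗·t: LHS [L T^-1], RHS [L T] ✗ — velocity is displacement per time; should be d⃗/t
(B) a⃗ = F⃗/m: LHS [L T^-2], RHS [L T^-2] ✓ — force (vector) divided by mass (scalar)
(C) |F⃗| = m|a⃗|: LHS [L M T^-2], RHS [L M T^-2] ✓ — magnitudes of vectors are scalars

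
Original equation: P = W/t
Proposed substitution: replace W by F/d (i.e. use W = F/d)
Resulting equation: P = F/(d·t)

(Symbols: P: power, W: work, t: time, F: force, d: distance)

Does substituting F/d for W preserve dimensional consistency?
No

[W] = [L^2 M T^-2] and [F/d] = [M T^-2]. These differ, so the substitution replaces a quantity by one of different dimensions and the result P = F/(d·t) has LHS [L^2 M T^-3] vs RHS [M T^-3] — inconsistent.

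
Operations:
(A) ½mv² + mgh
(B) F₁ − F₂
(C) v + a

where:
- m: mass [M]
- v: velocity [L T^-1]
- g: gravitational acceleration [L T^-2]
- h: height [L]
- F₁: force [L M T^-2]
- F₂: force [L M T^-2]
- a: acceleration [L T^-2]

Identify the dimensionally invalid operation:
(C) v + a

(A) ½mv² + mgh: ½mv² [L^2 M T^-2] and mgh [L^2 M T^-2] — same dimensions ✓
(B) F₁ − F₂: F₁ [L M T^-2] and F₂ [L M T^-2] — same dimensions ✓
(C) v + a: v [L T^-1] and a [L T^-2] — different dimensions cannot be added/subtracted ✗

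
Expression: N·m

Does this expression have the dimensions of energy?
Yes

The expression N·m has dimensions [L^2 M T^-2], which is exactly energy [L^2 M T^-2].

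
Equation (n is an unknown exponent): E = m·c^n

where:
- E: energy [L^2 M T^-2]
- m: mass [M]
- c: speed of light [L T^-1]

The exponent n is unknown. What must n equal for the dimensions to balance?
n = 2

E has dimensions [L^2 M T^-2]; c has dimensions [L T^-1].
The rest of the RHS has dimensions [M], so c^n must supply [L^2 T^-2].
With n = 2: m·c^2 has dimensions [L^2 M T^-2], matching the LHS ✓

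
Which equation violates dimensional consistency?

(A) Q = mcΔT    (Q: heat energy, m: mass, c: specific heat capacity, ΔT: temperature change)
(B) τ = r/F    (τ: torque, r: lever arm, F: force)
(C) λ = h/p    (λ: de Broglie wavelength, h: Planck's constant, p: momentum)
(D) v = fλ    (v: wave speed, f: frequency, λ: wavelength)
(B) τ = r/F

The equation (B) τ = r/F is dimensionally incorrect.

LHS (τ): [L^2 M T^-2]
RHS (r/F): [M^-1 T^2] ✗

The dimensions do not match. The other three equations balance.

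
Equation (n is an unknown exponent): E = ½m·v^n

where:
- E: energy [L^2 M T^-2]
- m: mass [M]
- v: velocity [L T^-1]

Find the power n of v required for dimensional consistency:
n = 2

E has dimensions [L^2 M T^-2]; v has dimensions [L T^-1].
The rest of the RHS has dimensions [M], so v^n must supply [L^2 T^-2].
With n = 2: ½m·v^2 has dimensions [L^2 M T^-2], matching the LHS ✓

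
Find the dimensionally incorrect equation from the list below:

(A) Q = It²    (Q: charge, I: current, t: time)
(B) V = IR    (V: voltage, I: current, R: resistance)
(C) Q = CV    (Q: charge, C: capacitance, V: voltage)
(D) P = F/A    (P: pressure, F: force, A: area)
(A) Q = It²

The equation (A) Q = It² is dimensionally incorrect.

LHS (Q): [I T]
RHS (It²): [I T^2] ✗

The dimensions do not match. The other three equations balance.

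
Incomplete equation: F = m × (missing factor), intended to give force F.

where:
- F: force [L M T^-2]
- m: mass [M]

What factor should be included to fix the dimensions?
a (acceleration), dimensions [L T^-2]

F has dimensions [L M T^-2] and m has dimensions [M].
The missing factor must have dimensions [L M T^-2] / [M] = [L T^-2], i.e. acceleration (a).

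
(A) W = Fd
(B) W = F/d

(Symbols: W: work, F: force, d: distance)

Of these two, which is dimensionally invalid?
(B)

(A) W = Fd: LHS [L^2 M T^-2], RHS [L^2 M T^-2] ✓
(B) W = F/d: LHS [L^2 M T^-2], RHS [M T^-2] ✗

Expression (B) W = F/d is dimensionally incorrect.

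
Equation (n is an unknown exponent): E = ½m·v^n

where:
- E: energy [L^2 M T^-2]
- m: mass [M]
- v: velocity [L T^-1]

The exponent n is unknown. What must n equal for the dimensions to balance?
n = 2

E has dimensions [L^2 M T^-2]; v has dimensions [L T^-1].
The rest of the RHS has dimensions [M], so v^n must supply [L^2 T^-2].
With n = 2: ½m·v^2 has dimensions [L^2 M T^-2], matching the LHS ✓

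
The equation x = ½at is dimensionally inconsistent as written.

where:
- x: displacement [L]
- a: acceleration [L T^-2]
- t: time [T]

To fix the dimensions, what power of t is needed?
The exponent of t should be 2: x = ½at^2

The LHS x has dimensions [L]; t has dimensions [T].
As written, the RHS ½at (exponent 1 on t) has dimensions [L T^-1], which does not match.
With exponent 2, the RHS ½at^2 has dimensions [L], matching the LHS.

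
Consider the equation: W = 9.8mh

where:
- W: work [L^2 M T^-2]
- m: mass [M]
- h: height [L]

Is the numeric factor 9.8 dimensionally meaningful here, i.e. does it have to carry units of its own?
Yes

W has dimensions [L^2 M T^-2], while mh alone has dimensions [L M]. For the equation to balance, the factor 9.8 must carry dimensions [L T^-2] — it is a dimensional constant (a numerical value of a physical quantity with its units suppressed), not a pure number.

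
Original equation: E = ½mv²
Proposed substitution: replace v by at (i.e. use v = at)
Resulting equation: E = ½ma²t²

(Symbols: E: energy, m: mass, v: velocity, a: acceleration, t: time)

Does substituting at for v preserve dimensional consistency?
Yes

[v] = [L T^-1] and [at] = [L T^-1]. These match, so the substitution replaces a quantity by one of the same dimensions and the result E = ½ma²t² has LHS [L^2 M T^-2] vs RHS [L^2 M T^-2] — still consistent.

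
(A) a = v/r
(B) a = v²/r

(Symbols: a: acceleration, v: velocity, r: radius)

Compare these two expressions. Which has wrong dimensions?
(A)

(A) a = v/r: LHS [L T^-2], RHS [T^-1] ✗
(B) a = v²/r: LHS [L T^-2], RHS [L T^-2] ✓

Expression (A) a = v/r is dimensionally incorrect.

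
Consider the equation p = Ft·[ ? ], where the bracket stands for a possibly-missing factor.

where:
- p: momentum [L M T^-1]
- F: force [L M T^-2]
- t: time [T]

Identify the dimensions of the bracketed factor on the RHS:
Nothing is missing — the bracketed factor must be dimensionless.

p has dimensions [L M T^-1] and Ft already has dimensions [L M T^-1], so p = Ft is dimensionally complete.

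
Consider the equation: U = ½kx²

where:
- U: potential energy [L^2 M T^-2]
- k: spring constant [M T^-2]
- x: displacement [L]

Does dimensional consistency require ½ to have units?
No

U has dimensions [L^2 M T^-2] and kx² already has dimensions [L^2 M T^-2], so the equation balances without ½ contributing any dimensions. ½ is a pure (dimensionless) number; changing or removing it would not affect dimensional consistency.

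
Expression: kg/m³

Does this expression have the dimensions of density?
Yes

The expression kg/m³ has dimensions [L^-3 M], which is exactly density [L^-3 M].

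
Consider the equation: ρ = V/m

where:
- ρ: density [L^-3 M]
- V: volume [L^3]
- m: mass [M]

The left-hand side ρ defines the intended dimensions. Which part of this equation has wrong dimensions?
The right-hand side term V/m

ρ has dimensions [L^-3 M], but V/m has dimensions [L^3 M^-1], so the term V/m is dimensionally wrong for ρ.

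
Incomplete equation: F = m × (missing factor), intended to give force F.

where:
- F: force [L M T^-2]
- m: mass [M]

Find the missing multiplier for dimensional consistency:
a (acceleration), dimensions [L T^-2]

F has dimensions [L M T^-2] and m has dimensions [M].
The missing factor must have dimensions [L M T^-2] / [M] = [L T^-2], i.e. acceleration (a).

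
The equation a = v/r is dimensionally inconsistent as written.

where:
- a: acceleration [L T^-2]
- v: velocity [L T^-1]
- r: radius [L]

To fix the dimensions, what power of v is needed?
The exponent of v should be 2: a = v^2/r

The LHS a has dimensions [L T^-2]; v has dimensions [L T^-1].
As written, the RHS v/r (exponent 1 on v) has dimensions [T^-1], which does not match.
With exponent 2, the RHS v^2/r has dimensions [L T^-2], matching the LHS.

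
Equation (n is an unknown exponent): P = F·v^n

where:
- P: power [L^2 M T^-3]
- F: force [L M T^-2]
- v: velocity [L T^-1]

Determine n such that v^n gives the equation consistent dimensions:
n = 1

P has dimensions [L^2 M T^-3]; v has dimensions [L T^-1].
The rest of the RHS has dimensions [L M T^-2], so v^n must supply [L T^-1].
With n = 1: F·v^1 has dimensions [L^2 M T^-3], matching the LHS ✓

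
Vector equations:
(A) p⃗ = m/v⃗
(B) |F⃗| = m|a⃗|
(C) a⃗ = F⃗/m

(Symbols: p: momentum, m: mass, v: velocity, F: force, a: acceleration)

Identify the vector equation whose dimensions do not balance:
(A) p⃗ = m/v⃗

(A) p⃗ = m/v⃗: LHS [L M T^-1], RHS [L^-1 M T] ✗ — momentum is mass times velocity; should be mv⃗ (and division by a vector is undefined)
(B) |F⃗| = m|a⃗|: LHS [L M T^-2], RHS [L M T^-2] ✓ — magnitudes of vectors are scalars
(C) a⃗ = F⃗/m: LHS [L T^-2], RHS [L T^-2] ✓ — force (vector) divided by mass (scalar)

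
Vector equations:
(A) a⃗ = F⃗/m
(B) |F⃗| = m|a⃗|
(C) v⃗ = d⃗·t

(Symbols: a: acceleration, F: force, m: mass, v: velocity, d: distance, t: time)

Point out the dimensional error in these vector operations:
(C) v⃗ = d⃗·t

(A) a⃗ = F⃗/m: LHS [L T^-2], RHS [L T^-2] ✓ — force (vector) divided by mass (scalar)
(B) |F⃗| = m|a⃗|: LHS [L M T^-2], RHS [L M T^-2] ✓ — magnitudes of vectors are scalars
(C) v⃗ = d⃗·t: LHS [L T^-1], RHS [L T] ✗ — velocity is displacement per time; should be d⃗/t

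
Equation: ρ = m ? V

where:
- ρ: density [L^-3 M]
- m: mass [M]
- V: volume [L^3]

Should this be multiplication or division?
division (÷): ρ = m ÷ V

ρ [L^-3 M]; m [M]; V [L^3].
m × V → [L^3 M] ✗
m ÷ V → [L^-3 M] ✓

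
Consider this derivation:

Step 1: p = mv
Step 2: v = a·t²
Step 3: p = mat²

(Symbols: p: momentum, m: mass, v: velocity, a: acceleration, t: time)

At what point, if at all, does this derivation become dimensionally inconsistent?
Step 2

Step 1: p = mv → LHS [L M T^-1], RHS [L M T^-1] ✓
Step 2: v = a·t² → LHS [L T^-1], RHS [L] ✗

The first dimensional inconsistency appears in step 2: v = a·t²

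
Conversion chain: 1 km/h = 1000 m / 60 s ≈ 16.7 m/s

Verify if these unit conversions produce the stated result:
The chain is incorrect (it contains an error).

Incorrect: 1 h = 3600 s, not 60 s (1 km/h ≈ 0.278 m/s)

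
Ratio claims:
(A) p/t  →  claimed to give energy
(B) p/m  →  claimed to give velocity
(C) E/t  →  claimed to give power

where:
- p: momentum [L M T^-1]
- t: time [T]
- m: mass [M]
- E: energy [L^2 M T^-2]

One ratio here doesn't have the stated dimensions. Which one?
(A) p/t does not give energy

(A) p/t: [L M T^-2] ≠ energy [L^2 M T^-2] ✗
(B) p/m: [L T^-1] = velocity [L T^-1] ✓
(C) E/t: [L^2 M T^-3] = power [L^2 M T^-3] ✓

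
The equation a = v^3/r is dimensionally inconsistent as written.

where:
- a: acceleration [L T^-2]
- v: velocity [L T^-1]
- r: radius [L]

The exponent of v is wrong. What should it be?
The exponent of v should be 2: a = v^2/r

The LHS a has dimensions [L T^-2]; v has dimensions [L T^-1].
As written, the RHS v^3/r (exponent 3 on v) has dimensions [L^2 T^-3], which does not match.
With exponent 2, the RHS v^2/r has dimensions [L T^-2], matching the LHS.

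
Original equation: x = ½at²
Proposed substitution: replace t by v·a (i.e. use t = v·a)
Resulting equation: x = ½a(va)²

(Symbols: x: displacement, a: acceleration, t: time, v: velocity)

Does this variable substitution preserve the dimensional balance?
No

[t] = [T] and [v·a] = [L^2 T^-3]. These differ, so the substitution replaces a quantity by one of different dimensions and the result x = ½a(va)² has LHS [L] vs RHS [L^5 T^-8] — inconsistent.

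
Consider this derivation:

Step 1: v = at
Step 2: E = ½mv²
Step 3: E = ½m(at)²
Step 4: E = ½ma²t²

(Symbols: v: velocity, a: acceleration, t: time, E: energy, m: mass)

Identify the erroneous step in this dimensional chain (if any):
No step introduces an error — all steps are dimensionally consistent.

Step 1: v = at → LHS [L T^-1], RHS [L T^-1] ✓
Step 2: E = ½mv² → LHS [L^2 M T^-2], RHS [L^2 M T^-2] ✓
Step 3: E = ½m(at)² → LHS [L^2 M T^-2], RHS [L^2 M T^-2] ✓
Step 4: E = ½ma²t² → LHS [L^2 M T^-2], RHS [L^2 M T^-2] ✓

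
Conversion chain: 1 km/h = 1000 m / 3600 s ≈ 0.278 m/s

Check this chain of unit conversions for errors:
The chain is correct (no errors).

Correct: 1 km = 1000 m, 1 h = 3600 s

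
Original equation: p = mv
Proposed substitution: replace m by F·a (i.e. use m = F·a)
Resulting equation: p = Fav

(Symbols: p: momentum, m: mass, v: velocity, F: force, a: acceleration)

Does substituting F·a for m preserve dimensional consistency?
No

[m] = [M] and [F·a] = [L^2 M T^-4]. These differ, so the substitution replaces a quantity by one of different dimensions and the result p = Fav has LHS [L M T^-1] vs RHS [L^3 M T^-5] — inconsistent.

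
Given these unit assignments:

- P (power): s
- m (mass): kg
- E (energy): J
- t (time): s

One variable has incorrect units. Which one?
P

The variable P (power) should have units W, not s.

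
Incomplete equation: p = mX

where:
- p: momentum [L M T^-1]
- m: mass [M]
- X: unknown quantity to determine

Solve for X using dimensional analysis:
X = v (velocity), dimensions [L T^-1]

p has dimensions [L M T^-1]; the rest of the RHS (m) has dimensions [M].
So X must have dimensions [L T^-1] — X = v (velocity).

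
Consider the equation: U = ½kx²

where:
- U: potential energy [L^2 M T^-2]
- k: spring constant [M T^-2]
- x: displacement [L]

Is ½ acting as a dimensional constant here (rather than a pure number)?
No

U has dimensions [L^2 M T^-2] and kx² already has dimensions [L^2 M T^-2], so the equation balances without ½ contributing any dimensions. ½ is a pure (dimensionless) number; changing or removing it would not affect dimensional consistency.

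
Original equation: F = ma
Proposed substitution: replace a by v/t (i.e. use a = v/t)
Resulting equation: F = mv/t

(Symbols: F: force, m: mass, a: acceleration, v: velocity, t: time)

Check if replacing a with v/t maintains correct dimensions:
Yes

[a] = [L T^-2] and [v/t] = [L T^-2]. These match, so the substitution replaces a quantity by one of the same dimensions and the result F = mv/t has LHS [L M T^-2] vs RHS [L M T^-2] — still consistent.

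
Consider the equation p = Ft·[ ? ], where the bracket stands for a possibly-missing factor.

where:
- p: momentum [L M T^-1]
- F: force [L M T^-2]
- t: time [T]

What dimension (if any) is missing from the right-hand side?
Nothing is missing — the bracketed factor must be dimensionless.

p has dimensions [L M T^-1] and Ft already has dimensions [L M T^-1], so p = Ft is dimensionally complete.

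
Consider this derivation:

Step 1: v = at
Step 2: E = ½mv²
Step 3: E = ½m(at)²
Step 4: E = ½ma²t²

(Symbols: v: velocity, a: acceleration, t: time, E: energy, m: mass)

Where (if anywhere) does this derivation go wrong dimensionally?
No step introduces an error — all steps are dimensionally consistent.

Step 1: v = at → LHS [L T^-1], RHS [L T^-1] ✓
Step 2: E = ½mv² → LHS [L^2 M T^-2], RHS [L^2 M T^-2] ✓
Step 3: E = ½m(at)² → LHS [L^2 M T^-2], RHS [L^2 M T^-2] ✓
Step 4: E = ½ma²t² → LHS [L^2 M T^-2], RHS [L^2 M T^-2] ✓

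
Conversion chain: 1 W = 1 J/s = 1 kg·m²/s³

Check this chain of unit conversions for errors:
The chain is correct (no errors).

Correct: Watt is Joule per second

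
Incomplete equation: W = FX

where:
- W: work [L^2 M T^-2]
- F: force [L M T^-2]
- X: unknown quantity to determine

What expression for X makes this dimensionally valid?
X = d (distance), dimensions [L]

W has dimensions [L^2 M T^-2]; the rest of the RHS (F) has dimensions [L M T^-2].
So X must have dimensions [L] — X = d (distance).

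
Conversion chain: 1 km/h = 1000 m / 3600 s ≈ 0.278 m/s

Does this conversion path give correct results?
The chain is correct (no errors).

Correct: 1 km = 1000 m, 1 h = 3600 s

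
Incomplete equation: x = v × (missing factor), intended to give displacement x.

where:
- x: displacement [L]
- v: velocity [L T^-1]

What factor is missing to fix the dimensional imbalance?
t (time), dimensions [T]

x has dimensions [L] and v has dimensions [L T^-1].
The missing factor must have dimensions [L] / [L T^-1] = [T], i.e. time (t).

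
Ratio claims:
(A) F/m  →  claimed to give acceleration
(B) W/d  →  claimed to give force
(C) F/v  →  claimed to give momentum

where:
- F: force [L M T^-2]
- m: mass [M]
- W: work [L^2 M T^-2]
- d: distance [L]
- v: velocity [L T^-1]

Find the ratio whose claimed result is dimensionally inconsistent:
(C) F/v does not give momentum

(A) F/m: [L T^-2] = acceleration [L T^-2] ✓
(B) W/d: [L M T^-2] = force [L M T^-2] ✓
(C) F/v: [M T^-1] ≠ momentum [L M T^-1] ✗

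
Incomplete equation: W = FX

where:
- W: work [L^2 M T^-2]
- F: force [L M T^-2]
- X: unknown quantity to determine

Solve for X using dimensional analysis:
X = d (distance), dimensions [L]

W has dimensions [L^2 M T^-2]; the rest of the RHS (F) has dimensions [L M T^-2].
So X must have dimensions [L] — X = d (distance).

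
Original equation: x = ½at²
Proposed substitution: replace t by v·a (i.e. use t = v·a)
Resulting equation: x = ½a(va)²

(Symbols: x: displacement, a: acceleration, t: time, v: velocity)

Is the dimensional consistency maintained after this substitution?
No

[t] = [T] and [v·a] = [L^2 T^-3]. These differ, so the substitution replaces a quantity by one of different dimensions and the result x = ½a(va)² has LHS [L] vs RHS [L^5 T^-8] — inconsistent.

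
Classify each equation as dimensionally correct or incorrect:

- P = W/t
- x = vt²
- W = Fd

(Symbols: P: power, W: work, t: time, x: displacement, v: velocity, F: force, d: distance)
Dimensionally correct: P = W/t, W = Fd
Dimensionally incorrect: x = vt²
Ordered (correct first, then incorrect): P = W/t, W = Fd, x = vt²

- P = W/t: LHS [L^2 M T^-3], RHS [L^2 M T^-3] → correct ✓
- x = vt²: LHS [L], RHS [L T] → incorrect ✗
- W = Fd: LHS [L^2 M T^-2], RHS [L^2 M T^-2] → correct ✓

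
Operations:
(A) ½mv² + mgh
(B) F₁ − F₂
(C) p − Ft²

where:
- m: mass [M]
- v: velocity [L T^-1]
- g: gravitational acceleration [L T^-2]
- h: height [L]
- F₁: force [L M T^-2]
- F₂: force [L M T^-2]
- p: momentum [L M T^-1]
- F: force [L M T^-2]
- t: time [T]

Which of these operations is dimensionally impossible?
(C) p − Ft²

(A) ½mv² + mgh: ½mv² [L^2 M T^-2] and mgh [L^2 M T^-2] — same dimensions ✓
(B) F₁ − F₂: F₁ [L M T^-2] and F₂ [L M T^-2] — same dimensions ✓
(C) p − Ft²: p [L M T^-1] and Ft² [L M] — different dimensions cannot be added/subtracted ✗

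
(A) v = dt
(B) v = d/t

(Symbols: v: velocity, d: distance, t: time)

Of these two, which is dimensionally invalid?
(A)

(A) v = dt: LHS [L T^-1], RHS [L T] ✗
(B) v = d/t: LHS [L T^-1], RHS [L T^-1] ✓

Expression (A) v = dt is dimensionally incorrect.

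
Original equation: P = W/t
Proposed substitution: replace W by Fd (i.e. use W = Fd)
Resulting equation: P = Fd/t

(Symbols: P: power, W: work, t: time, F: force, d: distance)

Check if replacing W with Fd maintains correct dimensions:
Yes

[W] = [L^2 M T^-2] and [Fd] = [L^2 M T^-2]. These match, so the substitution replaces a quantity by one of the same dimensions and the result P = Fd/t has LHS [L^2 M T^-3] vs RHS [L^2 M T^-3] — still consistent.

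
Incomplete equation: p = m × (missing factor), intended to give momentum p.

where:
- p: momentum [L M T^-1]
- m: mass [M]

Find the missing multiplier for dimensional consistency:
v (velocity), dimensions [L T^-1]

p has dimensions [L M T^-1] and m has dimensions [M].
The missing factor must have dimensions [L M T^-1] / [M] = [L T^-1], i.e. velocity (v).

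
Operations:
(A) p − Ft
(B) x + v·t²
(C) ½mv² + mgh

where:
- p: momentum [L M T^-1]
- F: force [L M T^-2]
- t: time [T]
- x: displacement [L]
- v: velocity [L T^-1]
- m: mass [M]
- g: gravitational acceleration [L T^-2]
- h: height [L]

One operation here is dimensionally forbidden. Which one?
(B) x + v·t²

(A) p − Ft: p [L M T^-1] and Ft [L M T^-1] — same dimensions ✓
(B) x + v·t²: x [L] and v·t² [L T] — different dimensions cannot be added/subtracted ✗
(C) ½mv² + mgh: ½mv² [L^2 M T^-2] and mgh [L^2 M T^-2] — same dimensions ✓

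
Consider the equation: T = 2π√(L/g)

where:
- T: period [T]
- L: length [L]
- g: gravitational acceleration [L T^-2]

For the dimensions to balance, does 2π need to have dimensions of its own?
No

T has dimensions [T] and √(L/g) already has dimensions [T], so the equation balances without 2π contributing any dimensions. 2π is a pure (dimensionless) number; changing or removing it would not affect dimensional consistency.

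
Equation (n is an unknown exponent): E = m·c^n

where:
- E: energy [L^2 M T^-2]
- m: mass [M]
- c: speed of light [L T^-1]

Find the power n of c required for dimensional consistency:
n = 2

E has dimensions [L^2 M T^-2]; c has dimensions [L T^-1].
The rest of the RHS has dimensions [M], so c^n must supply [L^2 T^-2].
With n = 2: m·c^2 has dimensions [L^2 M T^-2], matching the LHS ✓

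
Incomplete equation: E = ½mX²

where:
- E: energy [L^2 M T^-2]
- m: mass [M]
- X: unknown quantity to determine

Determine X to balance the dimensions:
X = v (velocity), dimensions [L T^-1]

E has dimensions [L^2 M T^-2]; the rest of the RHS (½m) has dimensions [M].
So X² must have dimensions [L^2 T^-2], i.e. X has dimensions [L T^-1] — X = v (velocity).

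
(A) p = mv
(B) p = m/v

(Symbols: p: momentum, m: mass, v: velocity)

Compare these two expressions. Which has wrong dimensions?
(B)

(A) p = mv: LHS [L M T^-1], RHS [L M T^-1] ✓
(B) p = m/v: LHS [L M T^-1], RHS [L^-1 M T] ✗

Expression (B) p = m/v is dimensionally incorrect.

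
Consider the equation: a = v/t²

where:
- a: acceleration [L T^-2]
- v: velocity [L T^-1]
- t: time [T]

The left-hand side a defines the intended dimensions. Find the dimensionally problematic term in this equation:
The right-hand side term v/t²

a has dimensions [L T^-2], but v/t² has dimensions [L T^-3], so the term v/t² is dimensionally wrong for a.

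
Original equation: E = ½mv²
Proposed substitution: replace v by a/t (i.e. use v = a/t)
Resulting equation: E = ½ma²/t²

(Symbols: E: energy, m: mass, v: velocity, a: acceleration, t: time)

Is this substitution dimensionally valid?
No

[v] = [L T^-1] and [a/t] = [L T^-3]. These differ, so the substitution replaces a quantity by one of different dimensions and the result E = ½ma²/t² has LHS [L^2 M T^-2] vs RHS [L^2 M T^-6] — inconsistent.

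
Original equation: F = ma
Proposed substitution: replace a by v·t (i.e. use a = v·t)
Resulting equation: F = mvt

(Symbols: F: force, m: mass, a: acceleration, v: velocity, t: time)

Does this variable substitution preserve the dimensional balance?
No

[a] = [L T^-2] and [v·t] = [L]. These differ, so the substitution replaces a quantity by one of different dimensions and the result F = mvt has LHS [L M T^-2] vs RHS [L M] — inconsistent.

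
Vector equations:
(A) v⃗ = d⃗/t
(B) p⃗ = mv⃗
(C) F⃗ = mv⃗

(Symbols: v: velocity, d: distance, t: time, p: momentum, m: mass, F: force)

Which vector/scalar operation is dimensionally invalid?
(C) F⃗ = mv⃗

(A) v⃗ = d⃗/t: LHS [L T^-1], RHS [L T^-1] ✓ — displacement (vector) divided by time (scalar)
(B) p⃗ = mv⃗: LHS [L M T^-1], RHS [L M T^-1] ✓ — mass (scalar) times velocity (vector)
(C) F⃗ = mv⃗: LHS [L M T^-2], RHS [L M T^-1] ✗ — mass times velocity is momentum, not force; should be ma⃗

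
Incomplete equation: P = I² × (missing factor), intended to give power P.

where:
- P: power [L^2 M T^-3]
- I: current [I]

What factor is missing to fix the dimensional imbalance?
R (resistance), dimensions [I^-2 L^2 M T^-3]

P has dimensions [L^2 M T^-3] and I² has dimensions [I^2].
The missing factor must have dimensions [L^2 M T^-3] / [I^2] = [I^-2 L^2 M T^-3], i.e. resistance (R).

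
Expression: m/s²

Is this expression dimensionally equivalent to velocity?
No

The expression m/s² has dimensions [L T^-2], but velocity has dimensions [L T^-1].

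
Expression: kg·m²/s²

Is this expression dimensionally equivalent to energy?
Yes

The expression kg·m²/s² has dimensions [L^2 M T^-2], which is exactly energy [L^2 M T^-2].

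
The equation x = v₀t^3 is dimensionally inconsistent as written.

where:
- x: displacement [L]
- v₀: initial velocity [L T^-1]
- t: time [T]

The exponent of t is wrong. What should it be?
The exponent of t should be 1: x = v₀t

The LHS x has dimensions [L]; t has dimensions [T].
As written, the RHS v₀t^3 (exponent 3 on t) has dimensions [L T^2], which does not match.
With exponent 1, the RHS v₀t has dimensions [L], matching the LHS.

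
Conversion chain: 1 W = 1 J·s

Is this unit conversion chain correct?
The chain is incorrect (it contains an error).

Incorrect: Watt is J/s, not J·s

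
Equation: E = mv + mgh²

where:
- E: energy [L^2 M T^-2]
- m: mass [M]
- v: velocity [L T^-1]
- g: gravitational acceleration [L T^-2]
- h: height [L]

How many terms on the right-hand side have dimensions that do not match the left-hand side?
2

LHS E: [L^2 M T^-2]
- mv: [L M T^-1] ✗
- mgh²: [L^3 M T^-2] ✗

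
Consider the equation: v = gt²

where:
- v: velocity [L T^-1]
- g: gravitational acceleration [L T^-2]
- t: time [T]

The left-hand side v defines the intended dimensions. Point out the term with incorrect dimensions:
The right-hand side term gt²

v has dimensions [L T^-1], but gt² has dimensions [L], so the term gt² is dimensionally wrong for v.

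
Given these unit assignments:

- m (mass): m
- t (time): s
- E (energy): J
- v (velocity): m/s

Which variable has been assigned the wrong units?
m

The variable m (mass) should have units kg, not m.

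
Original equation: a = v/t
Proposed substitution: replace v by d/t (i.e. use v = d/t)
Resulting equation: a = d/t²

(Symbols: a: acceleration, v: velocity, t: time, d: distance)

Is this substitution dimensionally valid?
Yes

[v] = [L T^-1] and [d/t] = [L T^-1]. These match, so the substitution replaces a quantity by one of the same dimensions and the result a = d/t² has LHS [L T^-2] vs RHS [L T^-2] — still consistent.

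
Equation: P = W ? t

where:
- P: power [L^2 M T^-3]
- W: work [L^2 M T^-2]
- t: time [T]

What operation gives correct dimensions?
division (÷): P = W ÷ t

P [L^2 M T^-3]; W [L^2 M T^-2]; t [T].
W × t → [L^2 M T^-1] ✗
W ÷ t → [L^2 M T^-3] ✓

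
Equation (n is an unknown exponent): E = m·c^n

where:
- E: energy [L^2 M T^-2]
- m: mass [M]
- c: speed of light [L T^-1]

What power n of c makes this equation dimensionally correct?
n = 2

E has dimensions [L^2 M T^-2]; c has dimensions [L T^-1].
The rest of the RHS has dimensions [M], so c^n must supply [L^2 T^-2].
With n = 2: m·c^2 has dimensions [L^2 M T^-2], matching the LHS ✓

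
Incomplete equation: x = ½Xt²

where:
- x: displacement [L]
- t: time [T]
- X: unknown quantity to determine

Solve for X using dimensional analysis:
X = a (acceleration), dimensions [L T^-2]

x has dimensions [L]; the rest of the RHS (½ t²) has dimensions [T^2].
So X must have dimensions [L T^-2] — X = a (acceleration).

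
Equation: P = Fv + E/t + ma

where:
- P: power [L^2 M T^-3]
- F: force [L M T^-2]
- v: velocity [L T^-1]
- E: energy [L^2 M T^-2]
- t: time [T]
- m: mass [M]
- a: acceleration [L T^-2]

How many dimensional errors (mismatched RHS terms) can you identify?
1

LHS P: [L^2 M T^-3]
- Fv: [L^2 M T^-3] ✓
- E/t: [L^2 M T^-3] ✓
- ma: [L M T^-2] ✗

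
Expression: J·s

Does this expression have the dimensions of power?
No

The expression J·s has dimensions [L^2 M T^-1], but power has dimensions [L^2 M T^-3].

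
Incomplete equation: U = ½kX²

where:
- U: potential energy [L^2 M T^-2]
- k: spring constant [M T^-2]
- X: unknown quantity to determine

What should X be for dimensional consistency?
X = x (displacement), dimensions [L]

U has dimensions [L^2 M T^-2]; the rest of the RHS (½k) has dimensions [M T^-2].
So X² must have dimensions [L^2], i.e. X has dimensions [L] — X = x (displacement).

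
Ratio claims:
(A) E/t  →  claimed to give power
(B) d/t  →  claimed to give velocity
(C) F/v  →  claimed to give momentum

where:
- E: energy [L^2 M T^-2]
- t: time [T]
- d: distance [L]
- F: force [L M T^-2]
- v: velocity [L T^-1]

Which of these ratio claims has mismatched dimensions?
(C) F/v does not give momentum

(A) E/t: [L^2 M T^-3] = power [L^2 M T^-3] ✓
(B) d/t: [L T^-1] = velocity [L T^-1] ✓
(C) F/v: [M T^-1] ≠ momentum [L M T^-1] ✗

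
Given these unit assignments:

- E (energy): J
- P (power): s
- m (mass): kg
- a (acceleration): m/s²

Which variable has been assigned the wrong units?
P

The variable P (power) should have units W, not s.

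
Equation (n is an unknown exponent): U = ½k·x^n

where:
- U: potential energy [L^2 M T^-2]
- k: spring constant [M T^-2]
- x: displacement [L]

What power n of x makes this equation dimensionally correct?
n = 2

U has dimensions [L^2 M T^-2]; x has dimensions [L].
The rest of the RHS has dimensions [M T^-2], so x^n must supply [L^2].
With n = 2: ½k·x^2 has dimensions [L^2 M T^-2], matching the LHS ✓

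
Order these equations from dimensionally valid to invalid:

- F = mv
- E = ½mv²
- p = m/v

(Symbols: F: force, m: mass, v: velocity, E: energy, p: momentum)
Dimensionally correct: E = ½mv²
Dimensionally incorrect: F = mv, p = m/v
Ordered (correct first, then incorrect): E = ½mv², F = mv, p = m/v

- F = mv: LHS [L M T^-2], RHS [L M T^-1] → incorrect ✗
- E = ½mv²: LHS [L^2 M T^-2], RHS [L^2 M T^-2] → correct ✓
- p = m/v: LHS [L M T^-1], RHS [L^-1 M T] → incorrect ✗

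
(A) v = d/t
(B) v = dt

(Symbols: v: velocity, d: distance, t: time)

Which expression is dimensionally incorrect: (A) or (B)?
(B)

(A) v = d/t: LHS [L T^-1], RHS [L T^-1] ✓
(B) v = dt: LHS [L T^-1], RHS [L T] ✗

Expression (B) v = dt is dimensionally incorrect.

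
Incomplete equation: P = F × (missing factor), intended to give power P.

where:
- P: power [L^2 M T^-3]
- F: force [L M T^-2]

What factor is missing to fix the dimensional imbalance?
v (velocity), dimensions [L T^-1]

P has dimensions [L^2 M T^-3] and F has dimensions [L M T^-2].
The missing factor must have dimensions [L^2 M T^-3] / [L M T^-2] = [L T^-1], i.e. velocity (v).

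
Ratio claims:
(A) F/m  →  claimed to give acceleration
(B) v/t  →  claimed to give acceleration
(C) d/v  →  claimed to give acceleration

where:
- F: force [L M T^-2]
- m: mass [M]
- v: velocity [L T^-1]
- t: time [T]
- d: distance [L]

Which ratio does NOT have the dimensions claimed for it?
(C) d/v does not give acceleration

(A) F/m: [L T^-2] = acceleration [L T^-2] ✓
(B) v/t: [L T^-2] = acceleration [L T^-2] ✓
(C) d/v: [T] ≠ acceleration [L T^-2] ✗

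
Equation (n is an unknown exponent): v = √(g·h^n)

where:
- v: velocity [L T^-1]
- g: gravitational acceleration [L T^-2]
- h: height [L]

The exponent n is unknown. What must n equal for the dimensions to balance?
n = 1

v has dimensions [L T^-1]; h has dimensions [L].
With n = 1: √(g·h^1) has dimensions [L T^-1], matching the LHS ✓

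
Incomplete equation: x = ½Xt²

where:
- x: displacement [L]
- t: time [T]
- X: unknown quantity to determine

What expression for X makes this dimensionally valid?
X = a (acceleration), dimensions [L T^-2]

x has dimensions [L]; the rest of the RHS (½ t²) has dimensions [T^2].
So X must have dimensions [L T^-2] — X = a (acceleration).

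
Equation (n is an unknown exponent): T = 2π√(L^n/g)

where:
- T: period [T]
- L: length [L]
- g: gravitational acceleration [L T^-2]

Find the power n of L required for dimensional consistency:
n = 1

T has dimensions [T]; L has dimensions [L].
With n = 1: 2π√(L^1/g) has dimensions [T], matching the LHS ✓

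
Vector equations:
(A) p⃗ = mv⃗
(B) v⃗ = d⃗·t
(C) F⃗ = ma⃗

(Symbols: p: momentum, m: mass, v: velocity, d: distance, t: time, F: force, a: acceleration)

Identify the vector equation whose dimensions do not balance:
(B) v⃗ = d⃗·t

(A) p⃗ = mv⃗: LHS [L M T^-1], RHS [L M T^-1] ✓ — mass (scalar) times velocity (vector)
(B) v⃗ = d⃗·t: LHS [L T^-1], RHS [L T] ✗ — velocity is displacement per time; should be d⃗/t
(C) F⃗ = ma⃗: LHS [L M T^-2], RHS [L M T^-2] ✓ — Force and acceleration are vectors, mass is a scalar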